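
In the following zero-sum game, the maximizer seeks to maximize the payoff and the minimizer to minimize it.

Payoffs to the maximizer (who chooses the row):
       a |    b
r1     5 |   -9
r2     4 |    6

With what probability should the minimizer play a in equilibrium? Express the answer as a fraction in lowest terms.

Row minima are -9 and 4, so the maximizer's maximin is 4; column maxima are 5 and 6, so the minimizer's minimax is 5. These differ, so the equilibrium is in mixed strategies.
Let the minimizer play a with probability q. The maximizer is indifferent when 5q − 9(1−q) = 4q + 6(1−q), giving q = 15/16.

15/16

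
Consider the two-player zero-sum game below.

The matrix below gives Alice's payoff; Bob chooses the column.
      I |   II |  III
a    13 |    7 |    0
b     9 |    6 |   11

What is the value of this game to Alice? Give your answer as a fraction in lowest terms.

Column I is strictly dominated by II for Bob (it gives Alice more in every row).
The remaining 2×2 game on (a, b) × (II, III) has no saddle point. Let Alice play a with probability p; indifference gives 7p + 6(1−p) = 11(1−p), so p = 5/12.
Similarly Bob's optimal q on II is 11/12, and the value is 7·(11/12) + (0)·(1/12) = 77/12.

77/12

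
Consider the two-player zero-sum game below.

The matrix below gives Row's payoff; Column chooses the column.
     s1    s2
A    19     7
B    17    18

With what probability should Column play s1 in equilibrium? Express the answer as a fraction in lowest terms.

11/13

Row minima are 7 and 17, so Row's maximin is 17; column maxima are 19 and 18, so Column's minimax is 18. These differ, so the equilibrium is in mixed strategies.
Let Column play s1 with probability q. Row is indifferent when 19q + 7(1−q) = 17q + 18(1−q), giving q = 11/13.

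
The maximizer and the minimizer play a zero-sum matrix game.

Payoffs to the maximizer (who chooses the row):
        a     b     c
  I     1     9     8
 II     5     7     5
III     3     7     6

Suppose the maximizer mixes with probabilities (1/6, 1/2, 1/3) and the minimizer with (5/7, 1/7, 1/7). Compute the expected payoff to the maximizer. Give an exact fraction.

9/2

Against (5/7, 1/7, 1/7), each row's expected payoff is I: 22/7; II: 37/7; III: 4.
Taking the (1/6, 1/2, 1/3)-weighted average: (1/6)·(22/7) + (1/2)·(37/7) + (1/3)·(4) = 9/2.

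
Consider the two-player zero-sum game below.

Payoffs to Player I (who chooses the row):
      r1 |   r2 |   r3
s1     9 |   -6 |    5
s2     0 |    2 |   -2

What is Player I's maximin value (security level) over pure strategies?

-2

The worst-case payoff for each row is s1: -6, s2: -2.
The best of these is -2.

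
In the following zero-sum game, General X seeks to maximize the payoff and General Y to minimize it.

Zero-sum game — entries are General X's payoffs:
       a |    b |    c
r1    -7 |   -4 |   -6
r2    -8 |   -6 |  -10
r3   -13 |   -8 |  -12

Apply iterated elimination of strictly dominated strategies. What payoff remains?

-7

Row r2 is strictly dominated by row r1 (-7>-8, -4>-6, -6>-10); eliminate r2.
Row r3 is strictly dominated by row r1 (-7>-13, -4>-8, -6>-12); eliminate r3.
Column c is strictly dominated by a for General Y (-7<-6); eliminate c.
Column b is strictly dominated by a for General Y (-7<-4); eliminate b.
Only (r1, a) remains, with payoff -7.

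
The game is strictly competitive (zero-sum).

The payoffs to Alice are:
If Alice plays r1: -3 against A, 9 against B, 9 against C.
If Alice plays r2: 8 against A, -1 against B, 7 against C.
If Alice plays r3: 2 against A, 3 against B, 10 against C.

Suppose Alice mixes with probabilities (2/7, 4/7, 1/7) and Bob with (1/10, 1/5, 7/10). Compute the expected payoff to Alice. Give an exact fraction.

227/35

Against (1/10, 1/5, 7/10), each row's expected payoff is r1: 39/5; r2: 11/2; r3: 39/5.
Taking the (2/7, 4/7, 1/7)-weighted average: (2/7)·(39/5) + (4/7)·(11/2) + (1/7)·(39/5) = 227/35.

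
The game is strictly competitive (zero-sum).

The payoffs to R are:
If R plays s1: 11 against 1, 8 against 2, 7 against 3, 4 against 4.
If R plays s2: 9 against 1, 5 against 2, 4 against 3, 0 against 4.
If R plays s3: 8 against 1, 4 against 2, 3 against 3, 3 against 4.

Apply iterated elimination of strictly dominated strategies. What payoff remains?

4

Column 1 is strictly dominated by 2 for C (8<11, 5<9, 4<8); eliminate 1.
Column 2 is strictly dominated by 3 for C (7<8, 4<5, 3<4); eliminate 2.
Row s2 is strictly dominated by row s1 (7>4, 4>0); eliminate s2.
Row s3 is strictly dominated by row s1 (7>3, 4>3); eliminate s3.
Column 3 is strictly dominated by 4 for C (4<7); eliminate 3.
Only (s1, 4) remains, with payoff 4.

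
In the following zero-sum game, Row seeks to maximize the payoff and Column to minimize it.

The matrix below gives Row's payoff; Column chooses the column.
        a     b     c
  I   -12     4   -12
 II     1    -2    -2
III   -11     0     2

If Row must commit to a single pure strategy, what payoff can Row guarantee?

-2

The worst-case payoff for each row is I: -12, II: -2, III: -11.
The best of these is -2.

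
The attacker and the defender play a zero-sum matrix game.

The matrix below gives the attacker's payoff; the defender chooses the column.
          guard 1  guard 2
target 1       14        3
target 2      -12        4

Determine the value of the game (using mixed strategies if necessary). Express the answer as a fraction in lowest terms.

Row minima are 3 and -12, so the attacker's maximin is 3; column maxima are 14 and 4, so the defender's minimax is 4. These differ, so the equilibrium is in mixed strategies.
Let the attacker play target 1 with probability p. The defender is indifferent when 14p − 12(1−p) = 3p + 4(1−p), giving p = 16/27.
Let the defender play guard 1 with probability q. The attacker is indifferent when 14q + 3(1−q) = −12q + 4(1−q), giving q = 1/27.
The value is 14·(1/27) + (3)·(26/27) = 92/27.

92/27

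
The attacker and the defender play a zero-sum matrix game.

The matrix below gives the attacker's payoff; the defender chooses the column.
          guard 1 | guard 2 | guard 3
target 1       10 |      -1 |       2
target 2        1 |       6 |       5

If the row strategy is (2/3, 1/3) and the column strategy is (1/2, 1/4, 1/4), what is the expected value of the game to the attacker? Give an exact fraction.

55/12

Against (1/2, 1/4, 1/4), each row's expected payoff is target 1: 21/4; target 2: 13/4.
Taking the (2/3, 1/3)-weighted average: (2/3)·(21/4) + (1/3)·(13/4) = 55/12.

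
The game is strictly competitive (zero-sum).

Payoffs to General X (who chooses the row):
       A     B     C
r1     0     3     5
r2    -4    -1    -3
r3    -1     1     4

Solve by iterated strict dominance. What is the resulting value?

Row r2 is strictly dominated by row r1 (0>-4, 3>-1, 5>-3); eliminate r2.
Column B is strictly dominated by A for General Y (0<3, -1<1); eliminate B.
Row r3 is strictly dominated by row r1 (0>-1, 5>4); eliminate r3.
Column C is strictly dominated by A for General Y (0<5); eliminate C.
Only (r1, A) remains, with payoff 0.

0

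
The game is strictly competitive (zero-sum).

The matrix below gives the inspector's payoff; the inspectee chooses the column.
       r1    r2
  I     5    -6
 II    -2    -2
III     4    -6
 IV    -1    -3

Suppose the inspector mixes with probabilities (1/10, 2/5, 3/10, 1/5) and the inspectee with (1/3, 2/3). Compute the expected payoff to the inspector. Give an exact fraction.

Against (1/3, 2/3), each row's expected payoff is I: -7/3; II: -2; III: -8/3; IV: -7/3.
Taking the (1/10, 2/5, 3/10, 1/5)-weighted average: (1/10)·(-7/3) + (2/5)·(-2) + (3/10)·(-8/3) + (1/5)·(-7/3) = -23/10.

-23/10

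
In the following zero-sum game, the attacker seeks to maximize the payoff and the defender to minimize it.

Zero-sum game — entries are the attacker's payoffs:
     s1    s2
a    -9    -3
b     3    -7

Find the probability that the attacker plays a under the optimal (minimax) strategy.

Row minima are -9 and -7, so the attacker's maximin is -7; column maxima are 3 and -3, so the defender's minimax is -3. These differ, so the equilibrium is in mixed strategies.
Let the attacker play a with probability p. The defender is indifferent when −9p + 3(1−p) = −3p − 7(1−p), giving p = 5/8.

5/8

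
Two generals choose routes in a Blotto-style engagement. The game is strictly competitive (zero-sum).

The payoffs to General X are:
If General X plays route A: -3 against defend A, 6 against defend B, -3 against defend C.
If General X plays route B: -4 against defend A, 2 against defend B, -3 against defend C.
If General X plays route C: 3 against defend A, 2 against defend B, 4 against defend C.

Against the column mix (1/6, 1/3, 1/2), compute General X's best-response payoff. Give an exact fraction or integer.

route A: (-3)·(1/6) + (6)·(1/3) + (-3)·(1/2) = 0.
route B: (-4)·(1/6) + (2)·(1/3) + (-3)·(1/2) = -3/2.
route C: (3)·(1/6) + (2)·(1/3) + (4)·(1/2) = 19/6.
The best pure response is route C with expected payoff 19/6.

19/6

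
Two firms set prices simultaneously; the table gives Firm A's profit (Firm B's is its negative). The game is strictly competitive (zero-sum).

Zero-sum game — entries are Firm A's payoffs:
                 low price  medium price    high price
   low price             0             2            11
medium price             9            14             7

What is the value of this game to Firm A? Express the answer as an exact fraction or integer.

Column medium price is strictly dominated by low price for Firm B (it gives Firm A more in every row).
The remaining 2×2 game on (low price, medium price) × (low price, high price) has no saddle point. Let Firm A play low price with probability p; indifference gives 9(1−p) = 11p + 7(1−p), so p = 2/13.
Similarly Firm B's optimal q on low price is 4/13, and the value is 0·(4/13) + (11)·(9/13) = 99/13.

99/13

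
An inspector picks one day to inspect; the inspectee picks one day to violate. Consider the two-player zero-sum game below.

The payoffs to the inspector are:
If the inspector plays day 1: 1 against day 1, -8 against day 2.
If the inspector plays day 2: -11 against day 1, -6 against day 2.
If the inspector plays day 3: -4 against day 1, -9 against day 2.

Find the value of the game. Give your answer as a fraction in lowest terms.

-47/7

Row day 3 is strictly dominated by row day 1, so the inspector never plays it.
The remaining 2×2 game on (day 1, day 2) × (day 1, day 2) has no saddle point. Let the inspector play day 1 with probability p; indifference gives p − 11(1−p) = −8p − 6(1−p), so p = 5/14.
Similarly the inspectee's optimal q on day 1 is 1/7, and the value is 1·(1/7) + (-8)·(6/7) = -47/7.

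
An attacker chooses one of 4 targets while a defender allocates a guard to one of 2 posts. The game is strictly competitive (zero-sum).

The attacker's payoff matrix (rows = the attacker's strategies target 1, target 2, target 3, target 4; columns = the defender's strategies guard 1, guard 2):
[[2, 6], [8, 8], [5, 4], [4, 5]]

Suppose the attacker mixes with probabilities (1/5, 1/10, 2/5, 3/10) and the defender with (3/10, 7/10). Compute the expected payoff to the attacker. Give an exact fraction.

489/100

Against (3/10, 7/10), each row's expected payoff is target 1: 24/5; target 2: 8; target 3: 43/10; target 4: 47/10.
Taking the (1/5, 1/10, 2/5, 3/10)-weighted average: (1/5)·(24/5) + (1/10)·(8) + (2/5)·(43/10) + (3/10)·(47/10) = 489/100.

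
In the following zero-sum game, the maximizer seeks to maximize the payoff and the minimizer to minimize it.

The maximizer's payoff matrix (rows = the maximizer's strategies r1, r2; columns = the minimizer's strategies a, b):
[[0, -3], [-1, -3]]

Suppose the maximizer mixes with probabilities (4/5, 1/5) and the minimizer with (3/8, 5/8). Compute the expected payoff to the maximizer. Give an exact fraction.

-39/20

Against (3/8, 5/8), each row's expected payoff is r1: -15/8; r2: -9/4.
Taking the (4/5, 1/5)-weighted average: (4/5)·(-15/8) + (1/5)·(-9/4) = -39/20.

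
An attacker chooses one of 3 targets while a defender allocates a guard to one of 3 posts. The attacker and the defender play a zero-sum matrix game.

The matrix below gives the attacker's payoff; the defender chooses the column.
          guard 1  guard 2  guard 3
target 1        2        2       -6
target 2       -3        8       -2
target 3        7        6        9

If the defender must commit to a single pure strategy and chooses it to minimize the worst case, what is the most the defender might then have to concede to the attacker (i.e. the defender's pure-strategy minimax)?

7

The worst case (largest entry) in each column is guard 1: 7, guard 2: 8, guard 3: 9.
The best (smallest) of these is 7.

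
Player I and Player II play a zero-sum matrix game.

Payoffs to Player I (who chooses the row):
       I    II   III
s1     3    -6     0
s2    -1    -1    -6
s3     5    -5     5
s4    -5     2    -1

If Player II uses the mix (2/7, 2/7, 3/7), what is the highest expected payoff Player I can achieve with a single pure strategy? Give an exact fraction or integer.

15/7

s1: (3)·(2/7) + (-6)·(2/7) + (0)·(3/7) = -6/7.
s2: (-1)·(2/7) + (-1)·(2/7) + (-6)·(3/7) = -22/7.
s3: (5)·(2/7) + (-5)·(2/7) + (5)·(3/7) = 15/7.
s4: (-5)·(2/7) + (2)·(2/7) + (-1)·(3/7) = -9/7.
The best pure response is s3 with expected payoff 15/7.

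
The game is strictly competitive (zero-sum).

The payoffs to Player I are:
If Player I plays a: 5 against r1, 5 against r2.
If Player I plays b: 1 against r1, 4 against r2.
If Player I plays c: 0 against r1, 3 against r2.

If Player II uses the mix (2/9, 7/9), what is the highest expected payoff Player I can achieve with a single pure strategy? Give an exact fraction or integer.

5

a: (5)·(2/9) + (5)·(7/9) = 5.
b: (1)·(2/9) + (4)·(7/9) = 10/3.
c: (0)·(2/9) + (3)·(7/9) = 7/3.
The best pure response is a with expected payoff 5.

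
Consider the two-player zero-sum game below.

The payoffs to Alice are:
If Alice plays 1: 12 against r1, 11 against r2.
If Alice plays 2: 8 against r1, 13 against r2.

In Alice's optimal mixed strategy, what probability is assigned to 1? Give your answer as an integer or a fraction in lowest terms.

Row minima are 11 and 8, so Alice's maximin is 11; column maxima are 12 and 13, so Bob's minimax is 12. These differ, so the equilibrium is in mixed strategies.
Let Alice play 1 with probability p. Bob is indifferent when 12p + 8(1−p) = 11p + 13(1−p), giving p = 5/6.

5/6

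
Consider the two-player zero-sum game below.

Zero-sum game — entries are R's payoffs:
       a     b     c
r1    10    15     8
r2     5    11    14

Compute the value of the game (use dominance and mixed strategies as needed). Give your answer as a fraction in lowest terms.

100/11

Column b is strictly dominated by a for C (it gives R more in every row).
The remaining 2×2 game on (r1, r2) × (a, c) has no saddle point. Let R play r1 with probability p; indifference gives 10p + 5(1−p) = 8p + 14(1−p), so p = 9/11.
Similarly C's optimal q on a is 6/11, and the value is 10·(6/11) + (8)·(5/11) = 100/11.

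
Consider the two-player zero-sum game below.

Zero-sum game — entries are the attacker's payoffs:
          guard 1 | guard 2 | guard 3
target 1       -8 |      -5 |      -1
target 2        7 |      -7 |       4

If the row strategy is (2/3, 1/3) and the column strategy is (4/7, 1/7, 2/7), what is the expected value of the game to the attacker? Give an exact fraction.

Against (4/7, 1/7, 2/7), each row's expected payoff is target 1: -39/7; target 2: 29/7.
Taking the (2/3, 1/3)-weighted average: (2/3)·(-39/7) + (1/3)·(29/7) = -7/3.

-7/3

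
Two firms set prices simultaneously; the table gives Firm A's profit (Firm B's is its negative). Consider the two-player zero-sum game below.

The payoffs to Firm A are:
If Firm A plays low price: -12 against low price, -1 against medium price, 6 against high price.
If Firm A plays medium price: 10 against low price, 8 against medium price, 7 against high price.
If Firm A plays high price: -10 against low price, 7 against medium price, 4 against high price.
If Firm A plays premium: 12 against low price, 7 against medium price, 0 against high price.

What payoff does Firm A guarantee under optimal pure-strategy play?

Row minima: -12, 7, -10, 0 → Firm A's maximin is 7.
Column maxima: 12, 8, 7 → Firm B's minimax is 7.
They coincide at (medium price, high price), so the value is 7.

7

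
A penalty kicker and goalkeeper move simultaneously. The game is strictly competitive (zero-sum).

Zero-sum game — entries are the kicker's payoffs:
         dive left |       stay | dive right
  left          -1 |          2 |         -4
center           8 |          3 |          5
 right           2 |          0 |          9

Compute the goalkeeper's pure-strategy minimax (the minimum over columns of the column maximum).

3

The worst case (largest entry) in each column is dive left: 8, stay: 3, dive right: 9.
The best (smallest) of these is 3.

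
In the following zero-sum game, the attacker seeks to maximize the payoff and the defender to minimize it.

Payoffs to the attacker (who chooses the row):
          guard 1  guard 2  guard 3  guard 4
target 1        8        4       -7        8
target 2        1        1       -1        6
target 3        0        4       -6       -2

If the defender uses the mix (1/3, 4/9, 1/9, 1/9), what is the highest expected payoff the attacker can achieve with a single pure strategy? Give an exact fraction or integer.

41/9

target 1: (8)·(1/3) + (4)·(4/9) + (-7)·(1/9) + (8)·(1/9) = 41/9.
target 2: (1)·(1/3) + (1)·(4/9) + (-1)·(1/9) + (6)·(1/9) = 4/3.
target 3: (0)·(1/3) + (4)·(4/9) + (-6)·(1/9) + (-2)·(1/9) = 8/9.
The best pure response is target 1 with expected payoff 41/9.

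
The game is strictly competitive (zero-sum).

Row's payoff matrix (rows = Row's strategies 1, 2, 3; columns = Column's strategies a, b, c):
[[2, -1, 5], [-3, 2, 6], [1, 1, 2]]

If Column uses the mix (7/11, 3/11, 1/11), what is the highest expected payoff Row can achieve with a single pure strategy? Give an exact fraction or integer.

1: (2)·(7/11) + (-1)·(3/11) + (5)·(1/11) = 16/11.
2: (-3)·(7/11) + (2)·(3/11) + (6)·(1/11) = -9/11.
3: (1)·(7/11) + (1)·(3/11) + (2)·(1/11) = 12/11.
The best pure response is 1 with expected payoff 16/11.

16/11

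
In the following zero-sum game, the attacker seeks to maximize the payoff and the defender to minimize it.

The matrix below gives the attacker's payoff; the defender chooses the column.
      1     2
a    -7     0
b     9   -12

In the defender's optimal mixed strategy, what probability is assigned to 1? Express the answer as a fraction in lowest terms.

Row minima are -7 and -12, so the attacker's maximin is -7; column maxima are 9 and 0, so the defender's minimax is 0. These differ, so the equilibrium is in mixed strategies.
Let the defender play 1 with probability q. The attacker is indifferent when −7q = 9q − 12(1−q), giving q = 3/7.

3/7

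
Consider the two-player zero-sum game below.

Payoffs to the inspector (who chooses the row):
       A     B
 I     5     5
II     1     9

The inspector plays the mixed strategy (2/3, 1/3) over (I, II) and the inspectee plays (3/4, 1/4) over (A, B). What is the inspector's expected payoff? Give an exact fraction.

13/3

Against (3/4, 1/4), each row's expected payoff is I: 5; II: 3.
Taking the (2/3, 1/3)-weighted average: (2/3)·(5) + (1/3)·(3) = 13/3.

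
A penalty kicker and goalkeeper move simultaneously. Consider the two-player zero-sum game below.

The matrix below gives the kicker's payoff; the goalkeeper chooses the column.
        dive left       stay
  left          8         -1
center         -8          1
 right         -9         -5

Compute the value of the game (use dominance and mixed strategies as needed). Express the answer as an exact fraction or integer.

Row right is strictly dominated by row center, so the kicker never plays it.
The remaining 2×2 game on (left, center) × (dive left, stay) has no saddle point. Let the kicker play left with probability p; indifference gives 8p − 8(1−p) = −p + (1−p), so p = 1/2.
Similarly the goalkeeper's optimal q on dive left is 1/9, and the value is 8·(1/9) + (-1)·(8/9) = 0.

0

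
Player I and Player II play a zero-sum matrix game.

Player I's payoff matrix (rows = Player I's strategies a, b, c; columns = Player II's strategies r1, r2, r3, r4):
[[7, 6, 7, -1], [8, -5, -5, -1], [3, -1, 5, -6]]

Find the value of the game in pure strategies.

Row minima: -1, -5, -6 → Player I's maximin is -1.
Column maxima: 8, 6, 7, -1 → Player II's minimax is -1.
They coincide at (a, r4), so the value is -1.

-1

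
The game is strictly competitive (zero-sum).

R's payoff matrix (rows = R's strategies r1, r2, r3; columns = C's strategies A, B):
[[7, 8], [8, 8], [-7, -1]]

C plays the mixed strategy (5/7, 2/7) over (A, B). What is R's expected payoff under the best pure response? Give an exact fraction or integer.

r1: (7)·(5/7) + (8)·(2/7) = 51/7.
r2: (8)·(5/7) + (8)·(2/7) = 8.
r3: (-7)·(5/7) + (-1)·(2/7) = -37/7.
The best pure response is r2 with expected payoff 8.

8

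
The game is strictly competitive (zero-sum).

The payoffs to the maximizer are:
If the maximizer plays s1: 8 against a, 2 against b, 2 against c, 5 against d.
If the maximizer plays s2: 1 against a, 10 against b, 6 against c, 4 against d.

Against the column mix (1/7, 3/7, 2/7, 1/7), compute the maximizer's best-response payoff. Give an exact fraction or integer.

s1: (8)·(1/7) + (2)·(3/7) + (2)·(2/7) + (5)·(1/7) = 23/7.
s2: (1)·(1/7) + (10)·(3/7) + (6)·(2/7) + (4)·(1/7) = 47/7.
The best pure response is s2 with expected payoff 47/7.

47/7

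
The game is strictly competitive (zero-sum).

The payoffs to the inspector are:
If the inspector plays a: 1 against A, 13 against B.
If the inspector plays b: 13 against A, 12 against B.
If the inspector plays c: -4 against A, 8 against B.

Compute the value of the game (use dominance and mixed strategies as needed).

157/13

Row c is strictly dominated by row a, so the inspector never plays it.
The remaining 2×2 game on (a, b) × (A, B) has no saddle point. Let the inspector play a with probability p; indifference gives p + 13(1−p) = 13p + 12(1−p), so p = 1/13.
Similarly the inspectee's optimal q on A is 1/13, and the value is 1·(1/13) + (13)·(12/13) = 157/13.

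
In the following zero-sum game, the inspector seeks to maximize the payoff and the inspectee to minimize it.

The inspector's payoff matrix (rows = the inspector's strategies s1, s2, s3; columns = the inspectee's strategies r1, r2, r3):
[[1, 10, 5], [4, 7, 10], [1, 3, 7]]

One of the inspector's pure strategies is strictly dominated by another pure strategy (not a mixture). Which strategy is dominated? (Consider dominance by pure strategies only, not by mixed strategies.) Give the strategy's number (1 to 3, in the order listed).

Compare s3 with s2: 4 > 1, 7 > 3, 10 > 7.
So s2 strictly dominates s3 for the inspector; s3 is strictly dominated.

3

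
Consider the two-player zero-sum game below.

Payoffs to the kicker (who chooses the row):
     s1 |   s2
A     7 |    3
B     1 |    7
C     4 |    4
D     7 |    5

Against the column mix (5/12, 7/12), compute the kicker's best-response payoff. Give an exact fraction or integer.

A: (7)·(5/12) + (3)·(7/12) = 14/3.
B: (1)·(5/12) + (7)·(7/12) = 9/2.
C: (4)·(5/12) + (4)·(7/12) = 4.
D: (7)·(5/12) + (5)·(7/12) = 35/6.
The best pure response is D with expected payoff 35/6.

35/6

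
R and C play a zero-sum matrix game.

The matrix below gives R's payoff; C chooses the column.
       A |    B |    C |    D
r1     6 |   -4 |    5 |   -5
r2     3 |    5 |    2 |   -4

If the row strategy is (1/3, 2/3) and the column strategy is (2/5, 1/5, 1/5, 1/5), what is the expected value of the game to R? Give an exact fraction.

26/15

Against (2/5, 1/5, 1/5, 1/5), each row's expected payoff is r1: 8/5; r2: 9/5.
Taking the (1/3, 2/3)-weighted average: (1/3)·(8/5) + (2/3)·(9/5) = 26/15.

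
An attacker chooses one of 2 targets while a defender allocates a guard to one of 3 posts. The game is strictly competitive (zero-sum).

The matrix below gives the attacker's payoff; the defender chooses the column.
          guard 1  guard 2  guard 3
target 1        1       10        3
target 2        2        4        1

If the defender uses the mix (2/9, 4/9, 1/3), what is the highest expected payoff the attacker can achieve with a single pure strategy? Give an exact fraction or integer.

target 1: (1)·(2/9) + (10)·(4/9) + (3)·(1/3) = 17/3.
target 2: (2)·(2/9) + (4)·(4/9) + (1)·(1/3) = 23/9.
The best pure response is target 1 with expected payoff 17/3.

17/3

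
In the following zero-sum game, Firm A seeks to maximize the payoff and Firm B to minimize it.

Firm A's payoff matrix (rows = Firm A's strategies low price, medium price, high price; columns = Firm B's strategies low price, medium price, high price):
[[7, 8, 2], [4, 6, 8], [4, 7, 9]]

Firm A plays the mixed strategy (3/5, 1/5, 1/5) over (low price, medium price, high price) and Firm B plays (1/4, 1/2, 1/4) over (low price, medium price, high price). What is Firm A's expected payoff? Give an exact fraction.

Against (1/4, 1/2, 1/4), each row's expected payoff is low price: 25/4; medium price: 6; high price: 27/4.
Taking the (3/5, 1/5, 1/5)-weighted average: (3/5)·(25/4) + (1/5)·(6) + (1/5)·(27/4) = 63/10.

63/10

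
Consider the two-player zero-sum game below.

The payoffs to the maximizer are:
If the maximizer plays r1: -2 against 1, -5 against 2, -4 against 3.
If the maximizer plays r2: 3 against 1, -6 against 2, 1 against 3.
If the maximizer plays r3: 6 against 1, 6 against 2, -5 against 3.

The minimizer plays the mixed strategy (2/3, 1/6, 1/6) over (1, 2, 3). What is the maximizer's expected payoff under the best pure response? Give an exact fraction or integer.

r1: (-2)·(2/3) + (-5)·(1/6) + (-4)·(1/6) = -17/6.
r2: (3)·(2/3) + (-6)·(1/6) + (1)·(1/6) = 7/6.
r3: (6)·(2/3) + (6)·(1/6) + (-5)·(1/6) = 25/6.
The best pure response is r3 with expected payoff 25/6.

25/6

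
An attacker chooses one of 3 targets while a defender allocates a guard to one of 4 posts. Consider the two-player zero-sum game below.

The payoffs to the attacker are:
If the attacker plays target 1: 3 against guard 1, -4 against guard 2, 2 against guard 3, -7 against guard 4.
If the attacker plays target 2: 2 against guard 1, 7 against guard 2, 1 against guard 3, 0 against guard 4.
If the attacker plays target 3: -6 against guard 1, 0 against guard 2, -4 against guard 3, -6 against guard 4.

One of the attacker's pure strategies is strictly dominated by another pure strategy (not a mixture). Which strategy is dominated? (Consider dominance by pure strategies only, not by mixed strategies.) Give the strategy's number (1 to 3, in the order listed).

Compare target 3 with target 2: 2 > -6, 7 > 0, 1 > -4, 0 > -6.
So target 2 strictly dominates target 3 for the attacker; target 3 is strictly dominated.

3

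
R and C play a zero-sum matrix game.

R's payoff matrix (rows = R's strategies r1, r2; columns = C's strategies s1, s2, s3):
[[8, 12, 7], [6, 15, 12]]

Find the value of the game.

54/7

Column s2 is strictly dominated by s3 for C (it gives R more in every row).
The remaining 2×2 game on (r1, r2) × (s1, s3) has no saddle point. Let R play r1 with probability p; indifference gives 8p + 6(1−p) = 7p + 12(1−p), so p = 6/7.
Similarly C's optimal q on s1 is 5/7, and the value is 8·(5/7) + (7)·(2/7) = 54/7.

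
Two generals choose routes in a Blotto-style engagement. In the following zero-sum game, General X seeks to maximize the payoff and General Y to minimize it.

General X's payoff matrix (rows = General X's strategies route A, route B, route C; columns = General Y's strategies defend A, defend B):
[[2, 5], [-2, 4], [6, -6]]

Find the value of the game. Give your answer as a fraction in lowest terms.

Row route B is strictly dominated by row route A, so General X never plays it.
The remaining 2×2 game on (route A, route C) × (defend A, defend B) has no saddle point. Let General X play route A with probability p; indifference gives 2p + 6(1−p) = 5p − 6(1−p), so p = 4/5.
Similarly General Y's optimal q on defend A is 11/15, and the value is 2·(11/15) + (5)·(4/15) = 14/5.

14/5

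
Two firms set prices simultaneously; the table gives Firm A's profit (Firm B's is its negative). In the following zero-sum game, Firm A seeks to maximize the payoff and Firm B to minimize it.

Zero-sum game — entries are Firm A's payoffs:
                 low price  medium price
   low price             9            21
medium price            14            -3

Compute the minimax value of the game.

321/29

Row minima are 9 and -3, so Firm A's maximin is 9; column maxima are 14 and 21, so Firm B's minimax is 14. These differ, so the equilibrium is in mixed strategies.
Let Firm A play low price with probability p. Firm B is indifferent when 9p + 14(1−p) = 21p − 3(1−p), giving p = 17/29.
Let Firm B play low price with probability q. Firm A is indifferent when 9q + 21(1−q) = 14q − 3(1−q), giving q = 24/29.
The value is 9·(24/29) + (21)·(5/29) = 321/29.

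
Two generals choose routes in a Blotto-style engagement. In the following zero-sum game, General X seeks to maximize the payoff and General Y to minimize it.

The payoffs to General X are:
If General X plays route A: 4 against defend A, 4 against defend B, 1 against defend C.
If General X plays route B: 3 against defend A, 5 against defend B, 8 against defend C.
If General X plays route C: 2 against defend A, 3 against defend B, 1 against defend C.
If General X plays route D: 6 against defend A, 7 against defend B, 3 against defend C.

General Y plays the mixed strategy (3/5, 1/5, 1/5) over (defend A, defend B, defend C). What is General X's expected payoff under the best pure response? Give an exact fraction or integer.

route A: (4)·(3/5) + (4)·(1/5) + (1)·(1/5) = 17/5.
route B: (3)·(3/5) + (5)·(1/5) + (8)·(1/5) = 22/5.
route C: (2)·(3/5) + (3)·(1/5) + (1)·(1/5) = 2.
route D: (6)·(3/5) + (7)·(1/5) + (3)·(1/5) = 28/5.
The best pure response is route D with expected payoff 28/5.

28/5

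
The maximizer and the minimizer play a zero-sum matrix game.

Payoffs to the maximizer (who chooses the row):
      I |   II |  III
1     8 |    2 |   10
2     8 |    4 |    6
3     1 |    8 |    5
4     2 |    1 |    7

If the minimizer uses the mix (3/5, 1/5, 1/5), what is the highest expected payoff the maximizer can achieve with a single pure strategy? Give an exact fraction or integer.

36/5

1: (8)·(3/5) + (2)·(1/5) + (10)·(1/5) = 36/5.
2: (8)·(3/5) + (4)·(1/5) + (6)·(1/5) = 34/5.
3: (1)·(3/5) + (8)·(1/5) + (5)·(1/5) = 16/5.
4: (2)·(3/5) + (1)·(1/5) + (7)·(1/5) = 14/5.
The best pure response is 1 with expected payoff 36/5.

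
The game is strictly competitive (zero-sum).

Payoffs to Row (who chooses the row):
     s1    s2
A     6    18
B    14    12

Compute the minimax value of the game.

90/7

Row minima are 6 and 12, so Row's maximin is 12; column maxima are 14 and 18, so Column's minimax is 14. These differ, so the equilibrium is in mixed strategies.
Let Row play A with probability p. Column is indifferent when 6p + 14(1−p) = 18p + 12(1−p), giving p = 1/7.
Let Column play s1 with probability q. Row is indifferent when 6q + 18(1−q) = 14q + 12(1−q), giving q = 3/7.
The value is 6·(3/7) + (18)·(4/7) = 90/7.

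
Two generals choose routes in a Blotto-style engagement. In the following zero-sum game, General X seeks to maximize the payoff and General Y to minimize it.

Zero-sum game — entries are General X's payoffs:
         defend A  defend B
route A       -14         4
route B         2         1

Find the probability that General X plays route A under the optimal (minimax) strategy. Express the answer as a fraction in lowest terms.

1/19

Row minima are -14 and 1, so General X's maximin is 1; column maxima are 2 and 4, so General Y's minimax is 2. These differ, so the equilibrium is in mixed strategies.
Let General X play route A with probability p. General Y is indifferent when −14p + 2(1−p) = 4p + (1−p), giving p = 1/19.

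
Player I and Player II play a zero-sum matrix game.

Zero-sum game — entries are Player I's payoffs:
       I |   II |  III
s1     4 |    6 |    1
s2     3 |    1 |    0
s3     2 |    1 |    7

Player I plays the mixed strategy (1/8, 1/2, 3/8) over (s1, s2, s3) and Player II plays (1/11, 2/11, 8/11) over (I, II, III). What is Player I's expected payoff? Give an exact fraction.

Against (1/11, 2/11, 8/11), each row's expected payoff is s1: 24/11; s2: 5/11; s3: 60/11.
Taking the (1/8, 1/2, 3/8)-weighted average: (1/8)·(24/11) + (1/2)·(5/11) + (3/8)·(60/11) = 28/11.

28/11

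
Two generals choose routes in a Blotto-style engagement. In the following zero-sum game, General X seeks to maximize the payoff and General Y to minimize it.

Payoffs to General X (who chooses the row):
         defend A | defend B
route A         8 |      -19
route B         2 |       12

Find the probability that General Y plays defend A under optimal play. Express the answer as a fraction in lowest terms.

31/37

Row minima are -19 and 2, so General X's maximin is 2; column maxima are 8 and 12, so General Y's minimax is 8. These differ, so the equilibrium is in mixed strategies.
Let General Y play defend A with probability q. General X is indifferent when 8q − 19(1−q) = 2q + 12(1−q), giving q = 31/37.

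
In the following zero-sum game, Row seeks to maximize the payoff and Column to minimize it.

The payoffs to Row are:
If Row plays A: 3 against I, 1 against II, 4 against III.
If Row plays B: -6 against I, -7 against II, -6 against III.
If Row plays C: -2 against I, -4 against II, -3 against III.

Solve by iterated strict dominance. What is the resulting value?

1

Column I is strictly dominated by II for Column (1<3, -7<-6, -4<-2); eliminate I.
Column III is strictly dominated by II for Column (1<4, -7<-6, -4<-3); eliminate III.
Row C is strictly dominated by row A (1>-4); eliminate C.
Row B is strictly dominated by row A (1>-7); eliminate B.
Only (A, II) remains, with payoff 1.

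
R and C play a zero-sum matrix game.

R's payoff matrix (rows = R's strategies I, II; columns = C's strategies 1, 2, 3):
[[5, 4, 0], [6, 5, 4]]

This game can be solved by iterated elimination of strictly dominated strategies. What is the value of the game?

Row I is strictly dominated by row II (6>5, 5>4, 4>0); eliminate I.
Column 1 is strictly dominated by 2 for C (5<6); eliminate 1.
Column 2 is strictly dominated by 3 for C (4<5); eliminate 2.
Only (II, 3) remains, with payoff 4.

4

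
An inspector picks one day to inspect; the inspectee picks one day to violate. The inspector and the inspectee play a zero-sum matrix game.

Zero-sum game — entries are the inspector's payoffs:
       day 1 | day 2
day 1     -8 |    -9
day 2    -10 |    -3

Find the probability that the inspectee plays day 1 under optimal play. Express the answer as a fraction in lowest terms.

Row minima are -9 and -10, so the inspector's maximin is -9; column maxima are -8 and -3, so the inspectee's minimax is -8. These differ, so the equilibrium is in mixed strategies.
Let the inspectee play day 1 with probability q. The inspector is indifferent when −8q − 9(1−q) = −10q − 3(1−q), giving q = 3/4.

3/4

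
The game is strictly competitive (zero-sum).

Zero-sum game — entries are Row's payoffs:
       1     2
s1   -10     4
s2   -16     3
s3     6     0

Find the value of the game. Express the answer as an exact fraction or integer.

Row s2 is strictly dominated by row s1, so Row never plays it.
The remaining 2×2 game on (s1, s3) × (1, 2) has no saddle point. Let Row play s1 with probability p; indifference gives −10p + 6(1−p) = 4p, so p = 3/10.
Similarly Column's optimal q on 1 is 1/5, and the value is -10·(1/5) + (4)·(4/5) = 6/5.

6/5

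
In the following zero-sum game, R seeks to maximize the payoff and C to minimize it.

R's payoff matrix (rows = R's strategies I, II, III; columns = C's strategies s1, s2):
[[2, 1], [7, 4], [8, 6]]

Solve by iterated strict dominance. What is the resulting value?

6

Column s1 is strictly dominated by s2 for C (1<2, 4<7, 6<8); eliminate s1.
Row II is strictly dominated by row III (6>4); eliminate II.
Row I is strictly dominated by row III (6>1); eliminate I.
Only (III, s2) remains, with payoff 6.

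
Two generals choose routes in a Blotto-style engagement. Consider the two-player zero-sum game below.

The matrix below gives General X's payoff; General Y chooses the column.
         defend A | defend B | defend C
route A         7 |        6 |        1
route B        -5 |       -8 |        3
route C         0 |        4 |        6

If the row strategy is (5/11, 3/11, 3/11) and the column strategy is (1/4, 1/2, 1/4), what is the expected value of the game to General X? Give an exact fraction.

Against (1/4, 1/2, 1/4), each row's expected payoff is route A: 5; route B: -9/2; route C: 7/2.
Taking the (5/11, 3/11, 3/11)-weighted average: (5/11)·(5) + (3/11)·(-9/2) + (3/11)·(7/2) = 2.

2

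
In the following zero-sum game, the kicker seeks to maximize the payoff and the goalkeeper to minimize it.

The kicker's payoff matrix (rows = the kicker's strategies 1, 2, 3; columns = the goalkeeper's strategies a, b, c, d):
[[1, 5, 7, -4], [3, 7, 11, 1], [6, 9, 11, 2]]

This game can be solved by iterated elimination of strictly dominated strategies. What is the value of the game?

2

Column b is strictly dominated by a for the goalkeeper (1<5, 3<7, 6<9); eliminate b.
Row 1 is strictly dominated by row 2 (3>1, 11>7, 1>-4); eliminate 1.
Column a is strictly dominated by d for the goalkeeper (1<3, 2<6); eliminate a.
Column c is strictly dominated by d for the goalkeeper (1<11, 2<11); eliminate c.
Row 2 is strictly dominated by row 3 (2>1); eliminate 2.
Only (3, d) remains, with payoff 2.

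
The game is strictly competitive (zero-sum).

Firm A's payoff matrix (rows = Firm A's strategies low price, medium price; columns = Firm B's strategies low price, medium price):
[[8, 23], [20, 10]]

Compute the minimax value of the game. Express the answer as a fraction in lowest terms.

Row minima are 8 and 10, so Firm A's maximin is 10; column maxima are 20 and 23, so Firm B's minimax is 20. These differ, so the equilibrium is in mixed strategies.
Let Firm A play low price with probability p. Firm B is indifferent when 8p + 20(1−p) = 23p + 10(1−p), giving p = 2/5.
Let Firm B play low price with probability q. Firm A is indifferent when 8q + 23(1−q) = 20q + 10(1−q), giving q = 13/25.
The value is 8·(13/25) + (23)·(12/25) = 76/5.

76/5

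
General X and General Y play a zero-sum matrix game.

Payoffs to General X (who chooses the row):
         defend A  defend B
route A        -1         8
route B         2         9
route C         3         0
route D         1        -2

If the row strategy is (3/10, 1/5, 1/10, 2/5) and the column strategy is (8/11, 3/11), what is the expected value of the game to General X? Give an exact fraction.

83/55

Against (8/11, 3/11), each row's expected payoff is route A: 16/11; route B: 43/11; route C: 24/11; route D: 2/11.
Taking the (3/10, 1/5, 1/10, 2/5)-weighted average: (3/10)·(16/11) + (1/5)·(43/11) + (1/10)·(24/11) + (2/5)·(2/11) = 83/55.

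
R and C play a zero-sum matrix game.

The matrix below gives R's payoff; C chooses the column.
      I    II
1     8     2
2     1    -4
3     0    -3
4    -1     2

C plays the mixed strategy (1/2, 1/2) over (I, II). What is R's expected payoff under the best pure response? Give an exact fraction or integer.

1: (8)·(1/2) + (2)·(1/2) = 5.
2: (1)·(1/2) + (-4)·(1/2) = -3/2.
3: (0)·(1/2) + (-3)·(1/2) = -3/2.
4: (-1)·(1/2) + (2)·(1/2) = 1/2.
The best pure response is 1 with expected payoff 5.

5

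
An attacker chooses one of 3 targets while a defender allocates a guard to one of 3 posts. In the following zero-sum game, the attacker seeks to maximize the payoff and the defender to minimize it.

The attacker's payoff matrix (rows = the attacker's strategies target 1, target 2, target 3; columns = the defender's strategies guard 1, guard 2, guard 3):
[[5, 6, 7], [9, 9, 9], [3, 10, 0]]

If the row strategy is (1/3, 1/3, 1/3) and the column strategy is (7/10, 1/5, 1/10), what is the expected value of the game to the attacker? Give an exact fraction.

Against (7/10, 1/5, 1/10), each row's expected payoff is target 1: 27/5; target 2: 9; target 3: 41/10.
Taking the (1/3, 1/3, 1/3)-weighted average: (1/3)·(27/5) + (1/3)·(9) + (1/3)·(41/10) = 37/6.

37/6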